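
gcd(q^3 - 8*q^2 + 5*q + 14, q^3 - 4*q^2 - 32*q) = 1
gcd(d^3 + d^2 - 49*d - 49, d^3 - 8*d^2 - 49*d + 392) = d^2 - 49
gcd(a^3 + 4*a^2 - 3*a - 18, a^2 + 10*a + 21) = a + 3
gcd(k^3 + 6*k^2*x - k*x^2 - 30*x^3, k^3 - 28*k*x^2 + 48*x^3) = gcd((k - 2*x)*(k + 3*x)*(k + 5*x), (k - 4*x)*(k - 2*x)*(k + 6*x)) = -k + 2*x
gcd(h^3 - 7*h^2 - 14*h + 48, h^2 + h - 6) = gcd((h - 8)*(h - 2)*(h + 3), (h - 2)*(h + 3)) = h^2 + h - 6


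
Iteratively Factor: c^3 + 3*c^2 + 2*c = (c + 1)*(c^2 + 2*c) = (c + 1)*(c + 2)*(c)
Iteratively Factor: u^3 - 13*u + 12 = (u + 4)*(u^2 - 4*u + 3) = (u - 3)*(u + 4)*(u - 1)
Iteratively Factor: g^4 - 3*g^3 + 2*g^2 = (g - 2)*(g^3 - g^2) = (g - 2)*(g - 1)*(g^2) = g*(g - 2)*(g - 1)*(g)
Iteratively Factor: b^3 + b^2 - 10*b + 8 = (b + 4)*(b^2 - 3*b + 2) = (b - 2)*(b + 4)*(b - 1)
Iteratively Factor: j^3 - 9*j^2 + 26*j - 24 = (j - 3)*(j^2 - 6*j + 8) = (j - 4)*(j - 3)*(j - 2)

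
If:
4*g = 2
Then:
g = 1/2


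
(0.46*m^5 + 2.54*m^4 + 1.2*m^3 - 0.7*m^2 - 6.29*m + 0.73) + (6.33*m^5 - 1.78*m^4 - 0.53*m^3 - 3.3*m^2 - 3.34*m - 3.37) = 6.79*m^5 + 0.76*m^4 + 0.67*m^3 - 4.0*m^2 - 9.63*m - 2.64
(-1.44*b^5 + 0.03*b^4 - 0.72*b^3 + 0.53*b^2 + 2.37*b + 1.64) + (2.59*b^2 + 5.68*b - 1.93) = -1.44*b^5 + 0.03*b^4 - 0.72*b^3 + 3.12*b^2 + 8.05*b - 0.29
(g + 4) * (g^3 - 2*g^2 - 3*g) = g^4 + 2*g^3 - 11*g^2 - 12*g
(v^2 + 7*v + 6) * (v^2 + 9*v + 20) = v^4 + 16*v^3 + 89*v^2 + 194*v + 120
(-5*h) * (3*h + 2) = -15*h^2 - 10*h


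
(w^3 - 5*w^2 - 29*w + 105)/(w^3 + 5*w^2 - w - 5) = (w^2 - 10*w + 21)/(w^2 - 1)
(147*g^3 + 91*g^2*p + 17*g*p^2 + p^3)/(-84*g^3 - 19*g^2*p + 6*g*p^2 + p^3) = (7*g + p)/(-4*g + p)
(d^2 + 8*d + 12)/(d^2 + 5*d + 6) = (d + 6)/(d + 3)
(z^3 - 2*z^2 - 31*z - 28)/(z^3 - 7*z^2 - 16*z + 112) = (z + 1)/(z - 4)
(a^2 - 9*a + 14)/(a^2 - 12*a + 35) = (a - 2)/(a - 5)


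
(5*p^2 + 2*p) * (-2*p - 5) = -10*p^3 - 29*p^2 - 10*p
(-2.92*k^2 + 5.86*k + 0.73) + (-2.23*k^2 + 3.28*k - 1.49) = -5.15*k^2 + 9.14*k - 0.76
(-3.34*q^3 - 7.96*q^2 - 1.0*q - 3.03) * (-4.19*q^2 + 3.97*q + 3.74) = 13.9946*q^5 + 20.0926*q^4 - 39.9028*q^3 - 21.0447*q^2 - 15.7691*q - 11.3322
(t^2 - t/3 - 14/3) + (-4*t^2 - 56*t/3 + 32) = -3*t^2 - 19*t + 82/3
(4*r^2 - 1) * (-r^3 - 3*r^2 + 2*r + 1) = -4*r^5 - 12*r^4 + 9*r^3 + 7*r^2 - 2*r - 1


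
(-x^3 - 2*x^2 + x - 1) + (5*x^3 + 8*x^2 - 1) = 4*x^3 + 6*x^2 + x - 2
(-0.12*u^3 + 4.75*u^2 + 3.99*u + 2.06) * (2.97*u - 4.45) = -0.3564*u^4 + 14.6415*u^3 - 9.2872*u^2 - 11.6373*u - 9.167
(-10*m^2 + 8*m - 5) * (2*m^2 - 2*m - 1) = -20*m^4 + 36*m^3 - 16*m^2 + 2*m + 5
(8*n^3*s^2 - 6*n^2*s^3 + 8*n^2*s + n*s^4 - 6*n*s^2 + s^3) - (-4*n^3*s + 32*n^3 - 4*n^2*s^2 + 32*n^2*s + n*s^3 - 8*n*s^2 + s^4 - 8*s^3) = 8*n^3*s^2 + 4*n^3*s - 32*n^3 - 6*n^2*s^3 + 4*n^2*s^2 - 24*n^2*s + n*s^4 - n*s^3 + 2*n*s^2 - s^4 + 9*s^3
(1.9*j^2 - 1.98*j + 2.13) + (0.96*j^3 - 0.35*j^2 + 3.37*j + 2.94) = 0.96*j^3 + 1.55*j^2 + 1.39*j + 5.07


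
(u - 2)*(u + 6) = u^2 + 4*u - 12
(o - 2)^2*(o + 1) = o^3 - 3*o^2 + 4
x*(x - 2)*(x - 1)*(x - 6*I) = x^4 - 3*x^3 - 6*I*x^3 + 2*x^2 + 18*I*x^2 - 12*I*x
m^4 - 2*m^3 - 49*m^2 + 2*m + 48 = (m - 8)*(m - 1)*(m + 1)*(m + 6)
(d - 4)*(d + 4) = d^2 - 16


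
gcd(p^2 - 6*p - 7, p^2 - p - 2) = p + 1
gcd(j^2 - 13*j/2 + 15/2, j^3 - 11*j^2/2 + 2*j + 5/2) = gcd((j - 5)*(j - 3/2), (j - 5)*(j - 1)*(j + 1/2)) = j - 5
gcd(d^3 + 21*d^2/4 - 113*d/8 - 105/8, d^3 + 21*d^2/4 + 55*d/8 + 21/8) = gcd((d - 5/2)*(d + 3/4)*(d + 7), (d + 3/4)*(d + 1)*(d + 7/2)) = d + 3/4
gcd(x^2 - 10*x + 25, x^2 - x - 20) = x - 5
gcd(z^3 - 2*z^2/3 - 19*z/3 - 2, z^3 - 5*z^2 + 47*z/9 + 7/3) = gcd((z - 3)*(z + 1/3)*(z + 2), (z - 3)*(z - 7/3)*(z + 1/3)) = z^2 - 8*z/3 - 1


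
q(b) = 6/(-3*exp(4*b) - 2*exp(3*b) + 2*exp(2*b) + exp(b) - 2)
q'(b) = 6*(12*exp(4*b) + 6*exp(3*b) - 4*exp(2*b) - exp(b))/(-3*exp(4*b) - 2*exp(3*b) + 2*exp(2*b) + exp(b) - 2)^2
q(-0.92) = -4.04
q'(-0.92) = -0.95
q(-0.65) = -4.17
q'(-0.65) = 0.38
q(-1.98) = -3.28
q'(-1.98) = -0.35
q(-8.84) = -3.00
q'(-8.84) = -0.00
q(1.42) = -0.01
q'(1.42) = 0.02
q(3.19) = -0.00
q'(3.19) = 0.00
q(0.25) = -0.61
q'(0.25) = 2.34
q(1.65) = -0.00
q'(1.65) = 0.01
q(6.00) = 0.00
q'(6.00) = 0.00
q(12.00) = 0.00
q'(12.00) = 0.00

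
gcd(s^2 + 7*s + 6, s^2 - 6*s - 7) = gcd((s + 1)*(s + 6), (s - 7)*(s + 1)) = s + 1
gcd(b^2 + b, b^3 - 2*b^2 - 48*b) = b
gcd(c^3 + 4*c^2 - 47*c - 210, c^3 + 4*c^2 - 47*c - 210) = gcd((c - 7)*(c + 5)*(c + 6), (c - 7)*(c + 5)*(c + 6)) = c^3 + 4*c^2 - 47*c - 210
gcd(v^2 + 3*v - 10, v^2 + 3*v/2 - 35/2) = v + 5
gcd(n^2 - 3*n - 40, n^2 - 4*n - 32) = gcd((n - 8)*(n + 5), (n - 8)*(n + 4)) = n - 8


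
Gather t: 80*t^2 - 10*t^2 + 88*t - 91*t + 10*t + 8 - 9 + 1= 70*t^2 + 7*t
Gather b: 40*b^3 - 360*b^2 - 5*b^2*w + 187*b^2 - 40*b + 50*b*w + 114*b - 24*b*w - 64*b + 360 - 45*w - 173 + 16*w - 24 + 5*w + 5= 40*b^3 + b^2*(-5*w - 173) + b*(26*w + 10) - 24*w + 168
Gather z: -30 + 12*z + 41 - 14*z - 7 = 4 - 2*z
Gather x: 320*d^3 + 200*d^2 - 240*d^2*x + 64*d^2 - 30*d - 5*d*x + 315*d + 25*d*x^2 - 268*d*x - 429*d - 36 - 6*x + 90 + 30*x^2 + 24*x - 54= 320*d^3 + 264*d^2 - 144*d + x^2*(25*d + 30) + x*(-240*d^2 - 273*d + 18)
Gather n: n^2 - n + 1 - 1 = n^2 - n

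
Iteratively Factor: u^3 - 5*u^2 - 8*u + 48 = (u - 4)*(u^2 - u - 12) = (u - 4)^2*(u + 3)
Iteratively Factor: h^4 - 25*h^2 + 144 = (h - 3)*(h^3 + 3*h^2 - 16*h - 48) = (h - 4)*(h - 3)*(h^2 + 7*h + 12) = (h - 4)*(h - 3)*(h + 4)*(h + 3)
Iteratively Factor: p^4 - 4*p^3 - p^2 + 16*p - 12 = (p - 3)*(p^3 - p^2 - 4*p + 4) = (p - 3)*(p - 1)*(p^2 - 4) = (p - 3)*(p - 1)*(p + 2)*(p - 2)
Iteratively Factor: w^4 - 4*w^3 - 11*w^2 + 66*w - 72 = (w - 3)*(w^3 - w^2 - 14*w + 24) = (w - 3)*(w - 2)*(w^2 + w - 12) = (w - 3)*(w - 2)*(w + 4)*(w - 3)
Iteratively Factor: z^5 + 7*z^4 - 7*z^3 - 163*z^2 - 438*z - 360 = (z + 4)*(z^4 + 3*z^3 - 19*z^2 - 87*z - 90) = (z + 2)*(z + 4)*(z^3 + z^2 - 21*z - 45) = (z - 5)*(z + 2)*(z + 4)*(z^2 + 6*z + 9) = (z - 5)*(z + 2)*(z + 3)*(z + 4)*(z + 3)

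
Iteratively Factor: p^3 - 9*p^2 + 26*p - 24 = (p - 3)*(p^2 - 6*p + 8) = (p - 4)*(p - 3)*(p - 2)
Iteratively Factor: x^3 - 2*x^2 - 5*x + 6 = (x + 2)*(x^2 - 4*x + 3) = (x - 1)*(x + 2)*(x - 3)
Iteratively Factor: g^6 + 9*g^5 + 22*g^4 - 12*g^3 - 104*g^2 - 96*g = (g - 2)*(g^5 + 11*g^4 + 44*g^3 + 76*g^2 + 48*g) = (g - 2)*(g + 2)*(g^4 + 9*g^3 + 26*g^2 + 24*g) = (g - 2)*(g + 2)*(g + 4)*(g^3 + 5*g^2 + 6*g) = (g - 2)*(g + 2)^2*(g + 4)*(g^2 + 3*g) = (g - 2)*(g + 2)^2*(g + 3)*(g + 4)*(g)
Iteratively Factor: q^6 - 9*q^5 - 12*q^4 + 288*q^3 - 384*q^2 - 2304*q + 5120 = (q - 4)*(q^5 - 5*q^4 - 32*q^3 + 160*q^2 + 256*q - 1280) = (q - 4)^2*(q^4 - q^3 - 36*q^2 + 16*q + 320) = (q - 4)^2*(q + 4)*(q^3 - 5*q^2 - 16*q + 80) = (q - 4)^3*(q + 4)*(q^2 - q - 20) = (q - 5)*(q - 4)^3*(q + 4)*(q + 4)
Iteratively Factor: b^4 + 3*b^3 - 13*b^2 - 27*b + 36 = (b + 4)*(b^3 - b^2 - 9*b + 9) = (b + 3)*(b + 4)*(b^2 - 4*b + 3) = (b - 1)*(b + 3)*(b + 4)*(b - 3)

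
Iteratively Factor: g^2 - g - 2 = (g - 2)*(g + 1)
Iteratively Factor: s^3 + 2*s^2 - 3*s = (s)*(s^2 + 2*s - 3) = s*(s + 3)*(s - 1)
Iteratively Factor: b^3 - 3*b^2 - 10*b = (b - 5)*(b^2 + 2*b) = b*(b - 5)*(b + 2)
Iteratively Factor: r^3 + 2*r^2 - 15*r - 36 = (r - 4)*(r^2 + 6*r + 9) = (r - 4)*(r + 3)*(r + 3)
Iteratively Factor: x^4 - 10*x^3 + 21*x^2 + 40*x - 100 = (x - 2)*(x^3 - 8*x^2 + 5*x + 50) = (x - 2)*(x + 2)*(x^2 - 10*x + 25) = (x - 5)*(x - 2)*(x + 2)*(x - 5)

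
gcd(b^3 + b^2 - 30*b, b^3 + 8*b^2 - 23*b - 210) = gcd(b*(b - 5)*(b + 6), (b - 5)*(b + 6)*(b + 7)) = b^2 + b - 30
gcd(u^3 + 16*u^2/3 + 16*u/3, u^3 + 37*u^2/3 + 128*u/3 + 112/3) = u^2 + 16*u/3 + 16/3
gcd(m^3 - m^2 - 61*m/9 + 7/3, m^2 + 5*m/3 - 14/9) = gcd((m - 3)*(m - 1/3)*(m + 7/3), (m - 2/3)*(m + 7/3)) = m + 7/3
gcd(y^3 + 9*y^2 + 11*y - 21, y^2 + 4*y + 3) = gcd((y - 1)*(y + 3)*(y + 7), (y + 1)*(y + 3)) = y + 3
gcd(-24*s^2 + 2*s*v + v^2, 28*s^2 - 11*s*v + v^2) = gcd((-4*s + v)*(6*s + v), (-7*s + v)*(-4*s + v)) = 4*s - v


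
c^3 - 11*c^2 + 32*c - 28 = (c - 7)*(c - 2)^2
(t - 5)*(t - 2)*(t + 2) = t^3 - 5*t^2 - 4*t + 20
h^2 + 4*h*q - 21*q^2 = (h - 3*q)*(h + 7*q)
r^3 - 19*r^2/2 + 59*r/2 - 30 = (r - 4)*(r - 3)*(r - 5/2)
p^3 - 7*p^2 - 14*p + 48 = (p - 8)*(p - 2)*(p + 3)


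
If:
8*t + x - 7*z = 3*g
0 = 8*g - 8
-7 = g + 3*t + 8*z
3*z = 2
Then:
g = 1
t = -40/9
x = 389/9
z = 2/3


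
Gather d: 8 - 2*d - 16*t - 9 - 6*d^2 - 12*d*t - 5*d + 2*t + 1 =-6*d^2 + d*(-12*t - 7) - 14*t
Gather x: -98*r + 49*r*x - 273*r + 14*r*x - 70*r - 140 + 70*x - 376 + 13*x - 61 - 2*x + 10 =-441*r + x*(63*r + 81) - 567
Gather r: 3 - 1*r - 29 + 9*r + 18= 8*r - 8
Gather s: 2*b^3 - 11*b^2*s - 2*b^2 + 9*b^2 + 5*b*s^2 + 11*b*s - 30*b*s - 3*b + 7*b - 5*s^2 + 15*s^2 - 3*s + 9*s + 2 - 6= 2*b^3 + 7*b^2 + 4*b + s^2*(5*b + 10) + s*(-11*b^2 - 19*b + 6) - 4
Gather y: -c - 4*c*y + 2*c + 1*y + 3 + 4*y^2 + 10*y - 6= c + 4*y^2 + y*(11 - 4*c) - 3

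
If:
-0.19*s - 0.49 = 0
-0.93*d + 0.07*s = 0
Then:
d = -0.19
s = -2.58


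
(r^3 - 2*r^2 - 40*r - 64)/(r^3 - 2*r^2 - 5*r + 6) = (r^2 - 4*r - 32)/(r^2 - 4*r + 3)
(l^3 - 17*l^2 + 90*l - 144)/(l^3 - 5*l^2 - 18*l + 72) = (l - 8)/(l + 4)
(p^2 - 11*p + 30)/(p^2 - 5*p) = (p - 6)/p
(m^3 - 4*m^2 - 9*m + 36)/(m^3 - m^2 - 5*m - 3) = (m^2 - m - 12)/(m^2 + 2*m + 1)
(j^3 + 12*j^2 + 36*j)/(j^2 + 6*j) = j + 6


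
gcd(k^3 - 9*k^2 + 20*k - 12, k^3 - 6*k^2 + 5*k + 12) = 1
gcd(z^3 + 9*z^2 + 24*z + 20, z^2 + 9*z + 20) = z + 5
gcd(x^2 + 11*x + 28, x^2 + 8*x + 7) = x + 7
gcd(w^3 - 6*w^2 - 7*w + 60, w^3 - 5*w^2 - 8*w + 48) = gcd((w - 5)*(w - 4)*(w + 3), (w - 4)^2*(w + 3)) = w^2 - w - 12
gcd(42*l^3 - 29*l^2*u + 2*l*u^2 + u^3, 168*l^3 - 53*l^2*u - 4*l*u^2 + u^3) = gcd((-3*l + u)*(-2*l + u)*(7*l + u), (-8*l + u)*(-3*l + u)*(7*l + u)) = -21*l^2 + 4*l*u + u^2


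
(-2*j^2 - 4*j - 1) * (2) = -4*j^2 - 8*j - 2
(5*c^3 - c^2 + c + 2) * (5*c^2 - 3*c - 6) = 25*c^5 - 20*c^4 - 22*c^3 + 13*c^2 - 12*c - 12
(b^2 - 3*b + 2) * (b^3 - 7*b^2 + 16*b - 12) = b^5 - 10*b^4 + 39*b^3 - 74*b^2 + 68*b - 24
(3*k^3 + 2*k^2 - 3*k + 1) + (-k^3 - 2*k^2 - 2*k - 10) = 2*k^3 - 5*k - 9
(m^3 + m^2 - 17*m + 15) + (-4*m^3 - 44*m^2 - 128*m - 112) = -3*m^3 - 43*m^2 - 145*m - 97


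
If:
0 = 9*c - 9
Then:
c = 1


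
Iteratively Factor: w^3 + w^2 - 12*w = (w - 3)*(w^2 + 4*w) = (w - 3)*(w + 4)*(w)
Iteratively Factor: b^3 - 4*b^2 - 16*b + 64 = (b + 4)*(b^2 - 8*b + 16) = (b - 4)*(b + 4)*(b - 4)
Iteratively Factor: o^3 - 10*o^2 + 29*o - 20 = (o - 4)*(o^2 - 6*o + 5) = (o - 5)*(o - 4)*(o - 1)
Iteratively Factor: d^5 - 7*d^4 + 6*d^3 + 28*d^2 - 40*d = (d - 5)*(d^4 - 2*d^3 - 4*d^2 + 8*d) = (d - 5)*(d - 2)*(d^3 - 4*d) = (d - 5)*(d - 2)^2*(d^2 + 2*d) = (d - 5)*(d - 2)^2*(d + 2)*(d)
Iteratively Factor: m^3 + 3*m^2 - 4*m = (m + 4)*(m^2 - m) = (m - 1)*(m + 4)*(m)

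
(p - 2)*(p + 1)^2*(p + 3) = p^4 + 3*p^3 - 3*p^2 - 11*p - 6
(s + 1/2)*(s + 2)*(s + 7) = s^3 + 19*s^2/2 + 37*s/2 + 7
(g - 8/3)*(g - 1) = g^2 - 11*g/3 + 8/3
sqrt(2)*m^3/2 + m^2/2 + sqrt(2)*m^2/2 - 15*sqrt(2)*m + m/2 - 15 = (m - 5)*(m + 6)*(sqrt(2)*m/2 + 1/2)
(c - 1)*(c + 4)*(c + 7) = c^3 + 10*c^2 + 17*c - 28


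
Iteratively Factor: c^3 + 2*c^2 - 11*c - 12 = (c + 4)*(c^2 - 2*c - 3) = (c - 3)*(c + 4)*(c + 1)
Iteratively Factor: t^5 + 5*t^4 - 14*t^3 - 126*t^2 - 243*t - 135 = (t + 3)*(t^4 + 2*t^3 - 20*t^2 - 66*t - 45) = (t + 3)^2*(t^3 - t^2 - 17*t - 15) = (t - 5)*(t + 3)^2*(t^2 + 4*t + 3) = (t - 5)*(t + 3)^3*(t + 1)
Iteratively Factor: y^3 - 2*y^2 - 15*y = (y)*(y^2 - 2*y - 15) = y*(y - 5)*(y + 3)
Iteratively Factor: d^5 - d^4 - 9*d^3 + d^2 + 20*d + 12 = (d + 1)*(d^4 - 2*d^3 - 7*d^2 + 8*d + 12) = (d - 2)*(d + 1)*(d^3 - 7*d - 6) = (d - 3)*(d - 2)*(d + 1)*(d^2 + 3*d + 2) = (d - 3)*(d - 2)*(d + 1)^2*(d + 2)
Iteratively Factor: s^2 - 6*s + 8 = (s - 4)*(s - 2)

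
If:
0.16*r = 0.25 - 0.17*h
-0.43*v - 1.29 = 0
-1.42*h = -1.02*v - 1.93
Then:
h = -0.80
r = 2.41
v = -3.00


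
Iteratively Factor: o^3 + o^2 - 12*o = (o)*(o^2 + o - 12) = o*(o - 3)*(o + 4)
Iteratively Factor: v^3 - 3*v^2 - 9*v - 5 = (v + 1)*(v^2 - 4*v - 5) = (v + 1)^2*(v - 5)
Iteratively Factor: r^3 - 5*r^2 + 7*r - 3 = (r - 1)*(r^2 - 4*r + 3) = (r - 3)*(r - 1)*(r - 1)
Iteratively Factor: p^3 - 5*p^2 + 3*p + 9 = (p + 1)*(p^2 - 6*p + 9) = (p - 3)*(p + 1)*(p - 3)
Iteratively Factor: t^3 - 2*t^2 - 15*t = (t)*(t^2 - 2*t - 15) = t*(t + 3)*(t - 5)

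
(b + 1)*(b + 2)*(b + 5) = b^3 + 8*b^2 + 17*b + 10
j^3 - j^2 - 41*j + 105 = (j - 5)*(j - 3)*(j + 7)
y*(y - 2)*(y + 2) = y^3 - 4*y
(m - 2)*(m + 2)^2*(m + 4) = m^4 + 6*m^3 + 4*m^2 - 24*m - 32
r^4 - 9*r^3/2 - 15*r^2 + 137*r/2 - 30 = (r - 5)*(r - 3)*(r - 1/2)*(r + 4)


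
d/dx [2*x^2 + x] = 4*x + 1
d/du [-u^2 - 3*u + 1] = -2*u - 3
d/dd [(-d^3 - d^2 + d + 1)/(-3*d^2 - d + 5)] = (3*d^4 + 2*d^3 - 11*d^2 - 4*d + 6)/(9*d^4 + 6*d^3 - 29*d^2 - 10*d + 25)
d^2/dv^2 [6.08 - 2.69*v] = 0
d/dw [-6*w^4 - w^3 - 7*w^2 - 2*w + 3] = -24*w^3 - 3*w^2 - 14*w - 2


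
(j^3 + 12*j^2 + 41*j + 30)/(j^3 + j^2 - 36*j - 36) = (j + 5)/(j - 6)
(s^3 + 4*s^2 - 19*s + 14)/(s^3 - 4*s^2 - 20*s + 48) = (s^2 + 6*s - 7)/(s^2 - 2*s - 24)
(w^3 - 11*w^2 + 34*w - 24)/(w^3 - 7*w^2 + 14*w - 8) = (w - 6)/(w - 2)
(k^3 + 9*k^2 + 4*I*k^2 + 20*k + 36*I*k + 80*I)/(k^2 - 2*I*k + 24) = (k^2 + 9*k + 20)/(k - 6*I)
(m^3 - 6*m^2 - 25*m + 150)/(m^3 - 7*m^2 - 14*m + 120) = (m + 5)/(m + 4)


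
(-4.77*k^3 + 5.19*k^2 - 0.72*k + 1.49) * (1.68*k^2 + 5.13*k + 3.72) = -8.0136*k^5 - 15.7509*k^4 + 7.6707*k^3 + 18.1164*k^2 + 4.9653*k + 5.5428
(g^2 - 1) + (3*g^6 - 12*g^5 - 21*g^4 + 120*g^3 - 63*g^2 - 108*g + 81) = 3*g^6 - 12*g^5 - 21*g^4 + 120*g^3 - 62*g^2 - 108*g + 80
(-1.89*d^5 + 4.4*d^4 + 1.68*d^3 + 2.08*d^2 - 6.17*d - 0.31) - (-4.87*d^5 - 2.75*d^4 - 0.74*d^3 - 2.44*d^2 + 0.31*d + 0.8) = 2.98*d^5 + 7.15*d^4 + 2.42*d^3 + 4.52*d^2 - 6.48*d - 1.11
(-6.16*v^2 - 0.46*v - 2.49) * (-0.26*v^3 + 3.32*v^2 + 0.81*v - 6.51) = 1.6016*v^5 - 20.3316*v^4 - 5.8694*v^3 + 31.4622*v^2 + 0.9777*v + 16.2099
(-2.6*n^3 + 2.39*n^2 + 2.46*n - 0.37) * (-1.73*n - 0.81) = 4.498*n^4 - 2.0287*n^3 - 6.1917*n^2 - 1.3525*n + 0.2997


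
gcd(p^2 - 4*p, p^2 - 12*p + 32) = p - 4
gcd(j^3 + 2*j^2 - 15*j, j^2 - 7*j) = j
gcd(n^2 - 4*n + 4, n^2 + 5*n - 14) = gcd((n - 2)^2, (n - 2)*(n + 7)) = n - 2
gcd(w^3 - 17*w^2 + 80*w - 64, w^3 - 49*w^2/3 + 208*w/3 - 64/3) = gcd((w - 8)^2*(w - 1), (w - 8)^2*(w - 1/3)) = w^2 - 16*w + 64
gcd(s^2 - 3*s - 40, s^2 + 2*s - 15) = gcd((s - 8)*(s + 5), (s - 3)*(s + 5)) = s + 5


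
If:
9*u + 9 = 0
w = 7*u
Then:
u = -1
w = -7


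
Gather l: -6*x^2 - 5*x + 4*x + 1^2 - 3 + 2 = -6*x^2 - x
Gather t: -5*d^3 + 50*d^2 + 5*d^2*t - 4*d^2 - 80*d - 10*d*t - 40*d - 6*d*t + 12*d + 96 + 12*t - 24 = -5*d^3 + 46*d^2 - 108*d + t*(5*d^2 - 16*d + 12) + 72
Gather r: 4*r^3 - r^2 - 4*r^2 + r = 4*r^3 - 5*r^2 + r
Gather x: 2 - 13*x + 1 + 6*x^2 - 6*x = 6*x^2 - 19*x + 3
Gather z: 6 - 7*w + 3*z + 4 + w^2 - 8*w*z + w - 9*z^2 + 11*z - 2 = w^2 - 6*w - 9*z^2 + z*(14 - 8*w) + 8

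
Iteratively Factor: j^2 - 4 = (j - 2)*(j + 2)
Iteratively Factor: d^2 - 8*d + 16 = (d - 4)*(d - 4)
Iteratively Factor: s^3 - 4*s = (s)*(s^2 - 4) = s*(s - 2)*(s + 2)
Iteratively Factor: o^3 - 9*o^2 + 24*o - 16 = (o - 4)*(o^2 - 5*o + 4) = (o - 4)*(o - 1)*(o - 4)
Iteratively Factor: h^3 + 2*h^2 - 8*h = (h - 2)*(h^2 + 4*h) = h*(h - 2)*(h + 4)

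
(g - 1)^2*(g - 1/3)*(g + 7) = g^4 + 14*g^3/3 - 44*g^2/3 + 34*g/3 - 7/3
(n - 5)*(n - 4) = n^2 - 9*n + 20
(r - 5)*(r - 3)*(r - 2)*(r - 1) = r^4 - 11*r^3 + 41*r^2 - 61*r + 30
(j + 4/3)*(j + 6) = j^2 + 22*j/3 + 8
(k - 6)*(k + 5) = k^2 - k - 30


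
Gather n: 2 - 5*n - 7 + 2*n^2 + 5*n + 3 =2*n^2 - 2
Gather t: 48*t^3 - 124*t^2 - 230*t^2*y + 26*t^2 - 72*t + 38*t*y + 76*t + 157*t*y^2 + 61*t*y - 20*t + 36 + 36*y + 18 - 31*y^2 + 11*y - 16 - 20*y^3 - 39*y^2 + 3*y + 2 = 48*t^3 + t^2*(-230*y - 98) + t*(157*y^2 + 99*y - 16) - 20*y^3 - 70*y^2 + 50*y + 40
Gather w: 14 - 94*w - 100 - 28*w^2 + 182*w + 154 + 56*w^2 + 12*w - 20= 28*w^2 + 100*w + 48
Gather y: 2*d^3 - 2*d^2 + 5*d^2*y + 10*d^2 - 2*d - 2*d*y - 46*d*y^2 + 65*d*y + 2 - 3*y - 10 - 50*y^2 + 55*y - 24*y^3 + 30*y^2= 2*d^3 + 8*d^2 - 2*d - 24*y^3 + y^2*(-46*d - 20) + y*(5*d^2 + 63*d + 52) - 8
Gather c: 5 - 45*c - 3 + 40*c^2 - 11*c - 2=40*c^2 - 56*c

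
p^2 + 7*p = p*(p + 7)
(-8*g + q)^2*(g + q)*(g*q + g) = 64*g^4*q + 64*g^4 + 48*g^3*q^2 + 48*g^3*q - 15*g^2*q^3 - 15*g^2*q^2 + g*q^4 + g*q^3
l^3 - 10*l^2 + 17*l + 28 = (l - 7)*(l - 4)*(l + 1)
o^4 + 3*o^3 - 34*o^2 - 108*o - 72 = (o - 6)*(o + 1)*(o + 2)*(o + 6)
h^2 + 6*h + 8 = (h + 2)*(h + 4)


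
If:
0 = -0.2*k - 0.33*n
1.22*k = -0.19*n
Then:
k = 0.00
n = 0.00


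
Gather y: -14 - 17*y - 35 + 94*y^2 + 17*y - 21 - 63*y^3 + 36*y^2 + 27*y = -63*y^3 + 130*y^2 + 27*y - 70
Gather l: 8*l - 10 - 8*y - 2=8*l - 8*y - 12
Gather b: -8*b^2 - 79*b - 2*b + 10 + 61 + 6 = -8*b^2 - 81*b + 77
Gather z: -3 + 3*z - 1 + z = 4*z - 4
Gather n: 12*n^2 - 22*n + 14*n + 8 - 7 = 12*n^2 - 8*n + 1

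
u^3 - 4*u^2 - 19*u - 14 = (u - 7)*(u + 1)*(u + 2)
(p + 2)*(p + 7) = p^2 + 9*p + 14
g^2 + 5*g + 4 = (g + 1)*(g + 4)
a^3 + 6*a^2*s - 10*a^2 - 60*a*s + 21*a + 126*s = (a - 7)*(a - 3)*(a + 6*s)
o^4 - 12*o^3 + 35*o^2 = o^2*(o - 7)*(o - 5)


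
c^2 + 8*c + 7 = (c + 1)*(c + 7)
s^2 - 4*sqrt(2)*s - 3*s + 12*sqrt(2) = (s - 3)*(s - 4*sqrt(2))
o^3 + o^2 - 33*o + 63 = (o - 3)^2*(o + 7)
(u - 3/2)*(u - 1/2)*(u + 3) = u^3 + u^2 - 21*u/4 + 9/4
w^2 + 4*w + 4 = (w + 2)^2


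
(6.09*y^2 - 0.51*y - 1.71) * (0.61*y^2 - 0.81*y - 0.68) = 3.7149*y^4 - 5.244*y^3 - 4.7712*y^2 + 1.7319*y + 1.1628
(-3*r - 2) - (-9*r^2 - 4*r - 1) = 9*r^2 + r - 1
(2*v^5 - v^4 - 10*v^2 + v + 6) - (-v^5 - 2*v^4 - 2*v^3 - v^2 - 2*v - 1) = 3*v^5 + v^4 + 2*v^3 - 9*v^2 + 3*v + 7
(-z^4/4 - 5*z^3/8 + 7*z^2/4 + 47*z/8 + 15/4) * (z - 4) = -z^5/4 + 3*z^4/8 + 17*z^3/4 - 9*z^2/8 - 79*z/4 - 15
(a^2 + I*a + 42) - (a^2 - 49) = I*a + 91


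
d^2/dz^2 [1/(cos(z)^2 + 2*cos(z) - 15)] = (-8*sin(z)^4 + 132*sin(z)^2 - 45*cos(z) - 3*cos(3*z) - 48)/(2*(cos(z) - 3)^3*(cos(z) + 5)^3)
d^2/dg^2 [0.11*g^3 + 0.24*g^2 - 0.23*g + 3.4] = 0.66*g + 0.48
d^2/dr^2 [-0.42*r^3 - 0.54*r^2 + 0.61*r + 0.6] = -2.52*r - 1.08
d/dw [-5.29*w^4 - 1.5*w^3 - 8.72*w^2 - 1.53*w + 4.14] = -21.16*w^3 - 4.5*w^2 - 17.44*w - 1.53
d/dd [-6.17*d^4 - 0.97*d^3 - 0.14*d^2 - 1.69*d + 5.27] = -24.68*d^3 - 2.91*d^2 - 0.28*d - 1.69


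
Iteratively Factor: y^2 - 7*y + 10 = (y - 5)*(y - 2)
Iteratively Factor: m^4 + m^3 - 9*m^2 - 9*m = (m + 1)*(m^3 - 9*m) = (m + 1)*(m + 3)*(m^2 - 3*m) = (m - 3)*(m + 1)*(m + 3)*(m)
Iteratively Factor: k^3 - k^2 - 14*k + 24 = (k - 3)*(k^2 + 2*k - 8) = (k - 3)*(k + 4)*(k - 2)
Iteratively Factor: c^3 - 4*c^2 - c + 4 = (c - 4)*(c^2 - 1) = (c - 4)*(c - 1)*(c + 1)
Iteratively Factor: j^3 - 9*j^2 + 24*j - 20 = (j - 2)*(j^2 - 7*j + 10) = (j - 5)*(j - 2)*(j - 2)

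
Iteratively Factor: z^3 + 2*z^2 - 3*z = (z)*(z^2 + 2*z - 3) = z*(z + 3)*(z - 1)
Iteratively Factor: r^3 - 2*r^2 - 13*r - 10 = (r + 2)*(r^2 - 4*r - 5) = (r + 1)*(r + 2)*(r - 5)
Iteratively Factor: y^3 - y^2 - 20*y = (y + 4)*(y^2 - 5*y) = y*(y + 4)*(y - 5)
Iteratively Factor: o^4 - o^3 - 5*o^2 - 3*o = (o + 1)*(o^3 - 2*o^2 - 3*o) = o*(o + 1)*(o^2 - 2*o - 3) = o*(o - 3)*(o + 1)*(o + 1)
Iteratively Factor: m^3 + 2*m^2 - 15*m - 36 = (m + 3)*(m^2 - m - 12) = (m + 3)^2*(m - 4)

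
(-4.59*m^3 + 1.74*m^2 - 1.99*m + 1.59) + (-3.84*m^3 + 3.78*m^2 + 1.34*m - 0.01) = -8.43*m^3 + 5.52*m^2 - 0.65*m + 1.58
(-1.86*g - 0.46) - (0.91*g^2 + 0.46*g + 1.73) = -0.91*g^2 - 2.32*g - 2.19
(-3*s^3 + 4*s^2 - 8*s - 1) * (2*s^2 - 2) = -6*s^5 + 8*s^4 - 10*s^3 - 10*s^2 + 16*s + 2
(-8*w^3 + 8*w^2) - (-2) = -8*w^3 + 8*w^2 + 2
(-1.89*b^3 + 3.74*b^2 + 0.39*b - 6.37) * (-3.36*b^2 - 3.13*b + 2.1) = 6.3504*b^5 - 6.6507*b^4 - 16.9856*b^3 + 28.0365*b^2 + 20.7571*b - 13.377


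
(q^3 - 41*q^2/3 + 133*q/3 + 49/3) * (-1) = -q^3 + 41*q^2/3 - 133*q/3 - 49/3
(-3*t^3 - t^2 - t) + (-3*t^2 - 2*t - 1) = -3*t^3 - 4*t^2 - 3*t - 1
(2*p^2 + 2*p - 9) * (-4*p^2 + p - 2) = -8*p^4 - 6*p^3 + 34*p^2 - 13*p + 18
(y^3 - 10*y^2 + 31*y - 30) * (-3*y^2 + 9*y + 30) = -3*y^5 + 39*y^4 - 153*y^3 + 69*y^2 + 660*y - 900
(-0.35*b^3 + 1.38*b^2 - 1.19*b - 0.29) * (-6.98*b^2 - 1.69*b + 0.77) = 2.443*b^5 - 9.0409*b^4 + 5.7045*b^3 + 5.0979*b^2 - 0.4262*b - 0.2233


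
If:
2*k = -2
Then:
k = -1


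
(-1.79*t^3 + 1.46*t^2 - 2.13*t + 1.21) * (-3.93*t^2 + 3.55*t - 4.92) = 7.0347*t^5 - 12.0923*t^4 + 22.3607*t^3 - 19.5*t^2 + 14.7751*t - 5.9532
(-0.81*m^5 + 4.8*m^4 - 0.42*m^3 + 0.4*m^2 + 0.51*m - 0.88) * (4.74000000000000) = -3.8394*m^5 + 22.752*m^4 - 1.9908*m^3 + 1.896*m^2 + 2.4174*m - 4.1712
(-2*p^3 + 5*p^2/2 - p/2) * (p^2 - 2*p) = -2*p^5 + 13*p^4/2 - 11*p^3/2 + p^2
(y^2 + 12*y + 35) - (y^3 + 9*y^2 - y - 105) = -y^3 - 8*y^2 + 13*y + 140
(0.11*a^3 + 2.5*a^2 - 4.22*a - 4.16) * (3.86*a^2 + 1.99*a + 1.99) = 0.4246*a^5 + 9.8689*a^4 - 11.0953*a^3 - 19.4804*a^2 - 16.6762*a - 8.2784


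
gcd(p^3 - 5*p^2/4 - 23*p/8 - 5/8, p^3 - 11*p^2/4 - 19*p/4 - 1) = p^2 + 5*p/4 + 1/4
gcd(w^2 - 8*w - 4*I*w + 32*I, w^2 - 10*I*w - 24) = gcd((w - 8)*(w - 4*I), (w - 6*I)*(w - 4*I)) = w - 4*I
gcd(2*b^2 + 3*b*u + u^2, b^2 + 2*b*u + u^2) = b + u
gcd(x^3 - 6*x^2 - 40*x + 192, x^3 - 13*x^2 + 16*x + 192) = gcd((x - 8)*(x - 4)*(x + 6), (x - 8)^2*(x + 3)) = x - 8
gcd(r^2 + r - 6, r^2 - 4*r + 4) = r - 2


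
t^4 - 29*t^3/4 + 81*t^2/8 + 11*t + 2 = (t - 4)^2*(t + 1/4)*(t + 1/2)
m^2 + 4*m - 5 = (m - 1)*(m + 5)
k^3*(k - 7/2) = k^4 - 7*k^3/2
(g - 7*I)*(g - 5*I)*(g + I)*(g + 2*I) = g^4 - 9*I*g^3 - g^2 - 81*I*g + 70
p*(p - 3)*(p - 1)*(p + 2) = p^4 - 2*p^3 - 5*p^2 + 6*p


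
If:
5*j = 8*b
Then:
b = 5*j/8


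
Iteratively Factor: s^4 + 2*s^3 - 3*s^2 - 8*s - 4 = (s + 1)*(s^3 + s^2 - 4*s - 4) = (s + 1)*(s + 2)*(s^2 - s - 2) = (s - 2)*(s + 1)*(s + 2)*(s + 1)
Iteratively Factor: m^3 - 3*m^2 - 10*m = (m)*(m^2 - 3*m - 10) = m*(m - 5)*(m + 2)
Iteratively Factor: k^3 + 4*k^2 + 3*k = (k + 1)*(k^2 + 3*k) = k*(k + 1)*(k + 3)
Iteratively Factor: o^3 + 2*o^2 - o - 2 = (o + 1)*(o^2 + o - 2) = (o - 1)*(o + 1)*(o + 2)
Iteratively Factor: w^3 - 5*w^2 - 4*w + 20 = (w + 2)*(w^2 - 7*w + 10) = (w - 5)*(w + 2)*(w - 2)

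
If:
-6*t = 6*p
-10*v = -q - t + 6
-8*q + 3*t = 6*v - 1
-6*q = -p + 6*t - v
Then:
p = 323/735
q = 101/245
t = -323/735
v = -443/735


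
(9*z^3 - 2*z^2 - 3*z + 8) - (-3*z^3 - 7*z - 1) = 12*z^3 - 2*z^2 + 4*z + 9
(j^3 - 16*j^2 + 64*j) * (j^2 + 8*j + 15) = j^5 - 8*j^4 - 49*j^3 + 272*j^2 + 960*j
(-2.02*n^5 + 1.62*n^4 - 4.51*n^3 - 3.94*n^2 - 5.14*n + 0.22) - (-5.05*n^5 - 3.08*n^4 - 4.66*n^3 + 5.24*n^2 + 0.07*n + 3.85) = 3.03*n^5 + 4.7*n^4 + 0.15*n^3 - 9.18*n^2 - 5.21*n - 3.63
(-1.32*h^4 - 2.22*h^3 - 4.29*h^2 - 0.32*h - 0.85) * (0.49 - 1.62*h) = 2.1384*h^5 + 2.9496*h^4 + 5.862*h^3 - 1.5837*h^2 + 1.2202*h - 0.4165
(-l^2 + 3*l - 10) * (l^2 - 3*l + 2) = -l^4 + 6*l^3 - 21*l^2 + 36*l - 20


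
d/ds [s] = 1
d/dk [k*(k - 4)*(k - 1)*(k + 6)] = 4*k^3 + 3*k^2 - 52*k + 24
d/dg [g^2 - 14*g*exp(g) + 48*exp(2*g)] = -14*g*exp(g) + 2*g + 96*exp(2*g) - 14*exp(g)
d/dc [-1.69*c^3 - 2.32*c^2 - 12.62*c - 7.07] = -5.07*c^2 - 4.64*c - 12.62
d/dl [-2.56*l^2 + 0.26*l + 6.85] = 0.26 - 5.12*l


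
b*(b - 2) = b^2 - 2*b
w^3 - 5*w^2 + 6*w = w*(w - 3)*(w - 2)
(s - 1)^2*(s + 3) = s^3 + s^2 - 5*s + 3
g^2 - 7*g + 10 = (g - 5)*(g - 2)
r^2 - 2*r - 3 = (r - 3)*(r + 1)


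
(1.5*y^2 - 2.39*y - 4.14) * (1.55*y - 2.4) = 2.325*y^3 - 7.3045*y^2 - 0.681*y + 9.936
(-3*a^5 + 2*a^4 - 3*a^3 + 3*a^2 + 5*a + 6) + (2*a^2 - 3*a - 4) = -3*a^5 + 2*a^4 - 3*a^3 + 5*a^2 + 2*a + 2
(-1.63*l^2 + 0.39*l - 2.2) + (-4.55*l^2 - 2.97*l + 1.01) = -6.18*l^2 - 2.58*l - 1.19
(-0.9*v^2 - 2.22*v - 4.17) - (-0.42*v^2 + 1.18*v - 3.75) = -0.48*v^2 - 3.4*v - 0.42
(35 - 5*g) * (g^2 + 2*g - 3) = -5*g^3 + 25*g^2 + 85*g - 105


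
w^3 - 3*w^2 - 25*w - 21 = (w - 7)*(w + 1)*(w + 3)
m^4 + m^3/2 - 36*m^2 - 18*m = m*(m - 6)*(m + 1/2)*(m + 6)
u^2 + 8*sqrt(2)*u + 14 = (u + sqrt(2))*(u + 7*sqrt(2))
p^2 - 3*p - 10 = (p - 5)*(p + 2)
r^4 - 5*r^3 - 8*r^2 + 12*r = r*(r - 6)*(r - 1)*(r + 2)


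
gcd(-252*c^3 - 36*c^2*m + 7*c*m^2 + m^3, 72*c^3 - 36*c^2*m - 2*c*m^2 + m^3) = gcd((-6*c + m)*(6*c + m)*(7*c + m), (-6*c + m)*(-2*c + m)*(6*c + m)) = 36*c^2 - m^2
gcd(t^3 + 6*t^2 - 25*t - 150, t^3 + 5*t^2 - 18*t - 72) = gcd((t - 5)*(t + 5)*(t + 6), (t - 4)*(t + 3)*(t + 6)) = t + 6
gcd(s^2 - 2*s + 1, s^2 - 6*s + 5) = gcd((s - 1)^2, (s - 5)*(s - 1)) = s - 1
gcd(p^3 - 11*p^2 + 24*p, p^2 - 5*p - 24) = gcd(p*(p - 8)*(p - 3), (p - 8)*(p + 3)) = p - 8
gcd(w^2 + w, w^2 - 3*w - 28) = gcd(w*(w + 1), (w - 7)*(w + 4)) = 1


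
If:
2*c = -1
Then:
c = -1/2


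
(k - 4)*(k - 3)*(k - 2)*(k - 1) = k^4 - 10*k^3 + 35*k^2 - 50*k + 24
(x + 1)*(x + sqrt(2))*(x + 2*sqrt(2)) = x^3 + x^2 + 3*sqrt(2)*x^2 + 4*x + 3*sqrt(2)*x + 4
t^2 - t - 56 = (t - 8)*(t + 7)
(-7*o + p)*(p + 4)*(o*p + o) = -7*o^2*p^2 - 35*o^2*p - 28*o^2 + o*p^3 + 5*o*p^2 + 4*o*p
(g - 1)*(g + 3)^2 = g^3 + 5*g^2 + 3*g - 9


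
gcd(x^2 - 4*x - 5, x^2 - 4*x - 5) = x^2 - 4*x - 5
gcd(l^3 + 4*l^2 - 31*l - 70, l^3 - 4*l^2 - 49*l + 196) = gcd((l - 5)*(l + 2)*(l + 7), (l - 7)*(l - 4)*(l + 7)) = l + 7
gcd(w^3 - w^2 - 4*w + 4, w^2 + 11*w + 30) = 1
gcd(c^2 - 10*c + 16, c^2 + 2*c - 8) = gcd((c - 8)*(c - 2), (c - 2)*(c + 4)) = c - 2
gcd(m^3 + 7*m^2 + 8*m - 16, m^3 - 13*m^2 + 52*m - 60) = 1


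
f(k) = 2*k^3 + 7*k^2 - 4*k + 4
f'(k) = 6*k^2 + 14*k - 4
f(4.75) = 357.28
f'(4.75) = 197.88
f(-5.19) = -66.28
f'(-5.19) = 84.96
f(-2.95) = 25.37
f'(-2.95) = 6.92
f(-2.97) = 25.23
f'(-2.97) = 7.35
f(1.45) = 19.01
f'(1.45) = 28.92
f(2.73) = 85.94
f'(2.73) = 78.94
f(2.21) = 50.94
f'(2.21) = 56.24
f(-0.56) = 8.08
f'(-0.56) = -9.96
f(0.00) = 4.00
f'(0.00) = -4.00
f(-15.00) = -5111.00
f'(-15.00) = 1136.00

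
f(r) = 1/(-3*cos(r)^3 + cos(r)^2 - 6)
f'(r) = (-9*sin(r)*cos(r)^2 + 2*sin(r)*cos(r))/(-3*cos(r)^3 + cos(r)^2 - 6)^2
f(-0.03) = -0.13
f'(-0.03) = 0.00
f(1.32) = -0.17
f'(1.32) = -0.00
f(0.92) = -0.16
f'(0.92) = -0.04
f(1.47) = -0.17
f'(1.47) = 0.00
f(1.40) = -0.17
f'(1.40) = 0.00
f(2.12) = -0.19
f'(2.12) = -0.11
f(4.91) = -0.17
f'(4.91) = -0.00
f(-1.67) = -0.17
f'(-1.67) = 0.01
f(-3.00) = -0.47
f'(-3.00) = 0.34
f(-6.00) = -0.13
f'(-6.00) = -0.03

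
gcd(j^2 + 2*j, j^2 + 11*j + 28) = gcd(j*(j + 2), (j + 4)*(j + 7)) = 1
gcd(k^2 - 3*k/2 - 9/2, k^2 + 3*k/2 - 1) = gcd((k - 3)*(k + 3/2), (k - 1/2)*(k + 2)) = 1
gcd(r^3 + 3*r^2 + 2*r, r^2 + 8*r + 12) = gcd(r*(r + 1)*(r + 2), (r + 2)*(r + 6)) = r + 2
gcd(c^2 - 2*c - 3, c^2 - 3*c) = c - 3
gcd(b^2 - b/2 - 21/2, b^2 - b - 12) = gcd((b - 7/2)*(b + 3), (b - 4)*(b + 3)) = b + 3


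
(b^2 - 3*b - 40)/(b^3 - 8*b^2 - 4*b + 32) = (b + 5)/(b^2 - 4)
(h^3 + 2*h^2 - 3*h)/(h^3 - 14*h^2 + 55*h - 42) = h*(h + 3)/(h^2 - 13*h + 42)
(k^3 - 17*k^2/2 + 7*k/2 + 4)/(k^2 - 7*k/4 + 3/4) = 2*(2*k^2 - 15*k - 8)/(4*k - 3)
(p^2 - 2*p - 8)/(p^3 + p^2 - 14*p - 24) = 1/(p + 3)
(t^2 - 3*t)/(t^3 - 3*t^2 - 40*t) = (3 - t)/(-t^2 + 3*t + 40)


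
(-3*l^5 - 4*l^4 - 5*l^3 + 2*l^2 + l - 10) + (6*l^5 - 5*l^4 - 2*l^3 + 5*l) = 3*l^5 - 9*l^4 - 7*l^3 + 2*l^2 + 6*l - 10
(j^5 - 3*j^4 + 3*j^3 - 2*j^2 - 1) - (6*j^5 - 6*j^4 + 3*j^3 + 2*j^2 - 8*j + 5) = -5*j^5 + 3*j^4 - 4*j^2 + 8*j - 6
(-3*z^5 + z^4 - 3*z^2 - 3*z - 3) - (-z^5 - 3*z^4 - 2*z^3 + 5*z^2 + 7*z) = -2*z^5 + 4*z^4 + 2*z^3 - 8*z^2 - 10*z - 3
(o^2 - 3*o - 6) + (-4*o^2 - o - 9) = -3*o^2 - 4*o - 15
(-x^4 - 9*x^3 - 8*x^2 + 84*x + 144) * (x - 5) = -x^5 - 4*x^4 + 37*x^3 + 124*x^2 - 276*x - 720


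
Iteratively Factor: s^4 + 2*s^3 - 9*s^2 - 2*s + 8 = (s - 1)*(s^3 + 3*s^2 - 6*s - 8) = (s - 1)*(s + 4)*(s^2 - s - 2) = (s - 2)*(s - 1)*(s + 4)*(s + 1)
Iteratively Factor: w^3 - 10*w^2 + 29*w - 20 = (w - 4)*(w^2 - 6*w + 5) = (w - 4)*(w - 1)*(w - 5)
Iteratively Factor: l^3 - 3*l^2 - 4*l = (l + 1)*(l^2 - 4*l) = l*(l + 1)*(l - 4)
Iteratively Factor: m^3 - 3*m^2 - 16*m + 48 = (m + 4)*(m^2 - 7*m + 12) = (m - 3)*(m + 4)*(m - 4)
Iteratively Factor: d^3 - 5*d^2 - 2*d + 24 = (d + 2)*(d^2 - 7*d + 12) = (d - 3)*(d + 2)*(d - 4)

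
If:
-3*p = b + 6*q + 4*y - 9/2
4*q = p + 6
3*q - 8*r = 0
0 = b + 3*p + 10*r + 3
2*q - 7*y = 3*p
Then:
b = 453/194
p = -270/97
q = 78/97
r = 117/388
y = 138/97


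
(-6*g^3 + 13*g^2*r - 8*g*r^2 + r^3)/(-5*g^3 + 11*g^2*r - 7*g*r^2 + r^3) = (-6*g + r)/(-5*g + r)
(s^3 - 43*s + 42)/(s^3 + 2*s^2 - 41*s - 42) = (s - 1)/(s + 1)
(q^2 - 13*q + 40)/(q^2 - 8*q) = (q - 5)/q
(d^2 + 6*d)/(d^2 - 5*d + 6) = d*(d + 6)/(d^2 - 5*d + 6)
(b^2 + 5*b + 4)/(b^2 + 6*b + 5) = (b + 4)/(b + 5)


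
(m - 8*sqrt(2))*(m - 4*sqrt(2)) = m^2 - 12*sqrt(2)*m + 64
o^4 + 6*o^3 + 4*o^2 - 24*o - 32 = (o - 2)*(o + 2)^2*(o + 4)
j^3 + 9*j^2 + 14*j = j*(j + 2)*(j + 7)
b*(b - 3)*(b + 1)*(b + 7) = b^4 + 5*b^3 - 17*b^2 - 21*b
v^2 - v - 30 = (v - 6)*(v + 5)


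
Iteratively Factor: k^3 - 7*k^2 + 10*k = (k - 5)*(k^2 - 2*k) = (k - 5)*(k - 2)*(k)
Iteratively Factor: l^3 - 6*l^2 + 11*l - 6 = (l - 3)*(l^2 - 3*l + 2) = (l - 3)*(l - 2)*(l - 1)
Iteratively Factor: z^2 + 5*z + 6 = (z + 3)*(z + 2)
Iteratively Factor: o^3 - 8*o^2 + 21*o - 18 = (o - 3)*(o^2 - 5*o + 6) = (o - 3)*(o - 2)*(o - 3)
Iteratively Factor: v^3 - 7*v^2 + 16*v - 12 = (v - 2)*(v^2 - 5*v + 6) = (v - 3)*(v - 2)*(v - 2)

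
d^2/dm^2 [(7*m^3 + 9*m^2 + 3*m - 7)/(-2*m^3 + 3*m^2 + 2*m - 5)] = 4*(-39*m^6 - 60*m^5 + 267*m^4 + 88*m^3 + 45*m^2 - 372*m - 61)/(8*m^9 - 36*m^8 + 30*m^7 + 105*m^6 - 210*m^5 - 21*m^4 + 322*m^3 - 165*m^2 - 150*m + 125)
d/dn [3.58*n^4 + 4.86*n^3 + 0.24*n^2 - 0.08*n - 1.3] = 14.32*n^3 + 14.58*n^2 + 0.48*n - 0.08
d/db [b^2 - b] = 2*b - 1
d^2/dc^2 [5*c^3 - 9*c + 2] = 30*c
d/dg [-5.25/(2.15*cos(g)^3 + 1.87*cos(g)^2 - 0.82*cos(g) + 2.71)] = (-33.8625*cos(g)^2 - 19.635*cos(g) + 4.305)*sin(g)/(2.15*cos(g)^3 + 1.87*cos(g)^2 - 0.82*cos(g) + 2.71)^2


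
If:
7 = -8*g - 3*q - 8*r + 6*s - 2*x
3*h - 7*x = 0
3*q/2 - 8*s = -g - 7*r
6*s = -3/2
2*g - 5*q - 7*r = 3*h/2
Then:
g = -7*x/78 - 227/260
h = 7*x/3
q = -14*x/13 - 23/130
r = 19*x/78 - 8/65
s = -1/4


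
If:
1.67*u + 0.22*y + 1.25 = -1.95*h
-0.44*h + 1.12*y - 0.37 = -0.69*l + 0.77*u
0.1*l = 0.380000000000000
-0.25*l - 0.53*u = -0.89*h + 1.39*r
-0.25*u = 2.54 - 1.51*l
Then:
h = -11.84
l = 3.80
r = -13.14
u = 12.79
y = 2.13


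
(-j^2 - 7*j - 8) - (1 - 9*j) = -j^2 + 2*j - 9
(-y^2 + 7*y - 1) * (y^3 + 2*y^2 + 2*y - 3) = -y^5 + 5*y^4 + 11*y^3 + 15*y^2 - 23*y + 3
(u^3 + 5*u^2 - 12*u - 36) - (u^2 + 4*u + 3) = u^3 + 4*u^2 - 16*u - 39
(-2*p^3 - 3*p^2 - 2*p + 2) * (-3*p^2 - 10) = 6*p^5 + 9*p^4 + 26*p^3 + 24*p^2 + 20*p - 20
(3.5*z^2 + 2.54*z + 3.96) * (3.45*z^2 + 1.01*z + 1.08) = 12.075*z^4 + 12.298*z^3 + 20.0074*z^2 + 6.7428*z + 4.2768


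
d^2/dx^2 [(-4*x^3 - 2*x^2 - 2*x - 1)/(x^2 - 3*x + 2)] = 18*(-4*x^3 + 9*x^2 - 3*x - 3)/(x^6 - 9*x^5 + 33*x^4 - 63*x^3 + 66*x^2 - 36*x + 8)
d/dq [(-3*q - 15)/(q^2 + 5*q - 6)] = 3*(q^2 + 10*q + 31)/(q^4 + 10*q^3 + 13*q^2 - 60*q + 36)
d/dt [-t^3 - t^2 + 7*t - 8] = -3*t^2 - 2*t + 7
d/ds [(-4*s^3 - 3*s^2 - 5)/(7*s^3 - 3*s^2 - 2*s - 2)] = (33*s^4 + 16*s^3 + 135*s^2 - 18*s - 10)/(49*s^6 - 42*s^5 - 19*s^4 - 16*s^3 + 16*s^2 + 8*s + 4)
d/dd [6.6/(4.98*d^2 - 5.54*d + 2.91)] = (36.564 - 65.736*d)/(4.98*d^2 - 5.54*d + 2.91)^2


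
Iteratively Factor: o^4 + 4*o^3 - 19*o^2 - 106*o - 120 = (o + 3)*(o^3 + o^2 - 22*o - 40) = (o + 3)*(o + 4)*(o^2 - 3*o - 10) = (o - 5)*(o + 3)*(o + 4)*(o + 2)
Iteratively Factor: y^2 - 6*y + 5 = (y - 1)*(y - 5)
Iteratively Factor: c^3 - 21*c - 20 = (c + 4)*(c^2 - 4*c - 5) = (c - 5)*(c + 4)*(c + 1)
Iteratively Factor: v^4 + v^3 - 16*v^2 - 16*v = (v)*(v^3 + v^2 - 16*v - 16) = v*(v + 1)*(v^2 - 16) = v*(v + 1)*(v + 4)*(v - 4)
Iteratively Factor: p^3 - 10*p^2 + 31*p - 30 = (p - 3)*(p^2 - 7*p + 10) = (p - 3)*(p - 2)*(p - 5)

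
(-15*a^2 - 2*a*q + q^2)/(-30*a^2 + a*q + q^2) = (3*a + q)/(6*a + q)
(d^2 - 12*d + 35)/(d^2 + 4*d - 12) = (d^2 - 12*d + 35)/(d^2 + 4*d - 12)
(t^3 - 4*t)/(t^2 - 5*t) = (t^2 - 4)/(t - 5)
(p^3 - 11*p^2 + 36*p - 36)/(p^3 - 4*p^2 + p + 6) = (p - 6)/(p + 1)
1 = 1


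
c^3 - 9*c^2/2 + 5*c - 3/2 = (c - 3)*(c - 1)*(c - 1/2)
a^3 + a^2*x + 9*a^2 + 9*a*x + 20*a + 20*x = (a + 4)*(a + 5)*(a + x)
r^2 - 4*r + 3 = (r - 3)*(r - 1)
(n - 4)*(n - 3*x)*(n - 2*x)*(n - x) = n^4 - 6*n^3*x - 4*n^3 + 11*n^2*x^2 + 24*n^2*x - 6*n*x^3 - 44*n*x^2 + 24*x^3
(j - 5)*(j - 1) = j^2 - 6*j + 5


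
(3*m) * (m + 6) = 3*m^2 + 18*m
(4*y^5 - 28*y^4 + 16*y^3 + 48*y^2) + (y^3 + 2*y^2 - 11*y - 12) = 4*y^5 - 28*y^4 + 17*y^3 + 50*y^2 - 11*y - 12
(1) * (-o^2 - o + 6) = -o^2 - o + 6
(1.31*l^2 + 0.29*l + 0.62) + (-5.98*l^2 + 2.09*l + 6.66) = -4.67*l^2 + 2.38*l + 7.28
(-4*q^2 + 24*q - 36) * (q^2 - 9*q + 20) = -4*q^4 + 60*q^3 - 332*q^2 + 804*q - 720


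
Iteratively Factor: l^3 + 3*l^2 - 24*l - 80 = (l + 4)*(l^2 - l - 20) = (l + 4)^2*(l - 5)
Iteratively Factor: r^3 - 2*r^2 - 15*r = (r + 3)*(r^2 - 5*r) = (r - 5)*(r + 3)*(r)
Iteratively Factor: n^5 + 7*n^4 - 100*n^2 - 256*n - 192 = (n + 3)*(n^4 + 4*n^3 - 12*n^2 - 64*n - 64) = (n + 2)*(n + 3)*(n^3 + 2*n^2 - 16*n - 32) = (n + 2)*(n + 3)*(n + 4)*(n^2 - 2*n - 8) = (n + 2)^2*(n + 3)*(n + 4)*(n - 4)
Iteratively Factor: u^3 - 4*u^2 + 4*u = (u - 2)*(u^2 - 2*u) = (u - 2)^2*(u)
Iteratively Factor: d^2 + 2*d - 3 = (d + 3)*(d - 1)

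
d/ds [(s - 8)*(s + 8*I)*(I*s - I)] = 3*I*s^2 + s*(-16 - 18*I) + 72 + 8*I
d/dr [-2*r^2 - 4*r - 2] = -4*r - 4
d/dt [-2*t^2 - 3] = -4*t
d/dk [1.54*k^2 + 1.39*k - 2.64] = 3.08*k + 1.39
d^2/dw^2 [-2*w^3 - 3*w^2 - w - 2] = -12*w - 6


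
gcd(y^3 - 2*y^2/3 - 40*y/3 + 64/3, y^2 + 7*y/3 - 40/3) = y - 8/3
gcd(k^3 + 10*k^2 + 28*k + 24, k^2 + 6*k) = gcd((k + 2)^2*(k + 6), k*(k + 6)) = k + 6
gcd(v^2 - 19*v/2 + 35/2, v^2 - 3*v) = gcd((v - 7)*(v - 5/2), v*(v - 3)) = 1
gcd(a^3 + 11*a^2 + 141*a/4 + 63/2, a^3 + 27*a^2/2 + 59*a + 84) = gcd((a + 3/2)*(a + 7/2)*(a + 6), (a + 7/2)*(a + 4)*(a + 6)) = a^2 + 19*a/2 + 21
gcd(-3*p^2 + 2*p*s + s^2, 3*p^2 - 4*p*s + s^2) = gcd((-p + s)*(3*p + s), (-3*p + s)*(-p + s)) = p - s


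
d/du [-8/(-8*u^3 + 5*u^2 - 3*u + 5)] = 8*(-24*u^2 + 10*u - 3)/(8*u^3 - 5*u^2 + 3*u - 5)^2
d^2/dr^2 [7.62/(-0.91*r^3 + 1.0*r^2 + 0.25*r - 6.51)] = ((41.6052*r - 15.24)*(0.91*r^3 - 1.0*r^2 - 0.25*r + 6.51) - 7.62*(-5.46*r^2 + 4.0*r + 0.5)*(-2.73*r^2 + 2.0*r + 0.25))/(0.91*r^3 - 1.0*r^2 - 0.25*r + 6.51)^3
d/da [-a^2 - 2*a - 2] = -2*a - 2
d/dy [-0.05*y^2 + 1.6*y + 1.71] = 1.6 - 0.1*y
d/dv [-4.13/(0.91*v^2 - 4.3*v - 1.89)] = (7.5166*v - 17.759)/(-0.91*v^2 + 4.3*v + 1.89)^2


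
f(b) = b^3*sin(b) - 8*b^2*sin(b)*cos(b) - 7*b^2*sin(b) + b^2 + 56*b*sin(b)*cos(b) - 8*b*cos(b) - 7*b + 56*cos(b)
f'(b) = b^3*cos(b) + 8*b^2*sin(b)^2 + 3*b^2*sin(b) - 8*b^2*cos(b)^2 - 7*b^2*cos(b) - 56*b*sin(b)^2 - 16*b*sin(b)*cos(b) - 6*b*sin(b) + 56*b*cos(b)^2 + 2*b + 56*sin(b)*cos(b) - 56*sin(b) - 8*cos(b) - 7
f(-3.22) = -36.34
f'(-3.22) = -168.69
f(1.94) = -68.62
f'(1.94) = -112.39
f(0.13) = 54.51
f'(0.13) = -8.31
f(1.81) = -53.05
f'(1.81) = -125.80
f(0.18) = 54.14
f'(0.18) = -6.38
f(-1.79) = 1.22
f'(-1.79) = 164.01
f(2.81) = -83.23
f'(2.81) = 92.29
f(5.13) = 13.01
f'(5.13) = -54.62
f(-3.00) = -70.03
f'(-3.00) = -130.34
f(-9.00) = 128.91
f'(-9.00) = 378.21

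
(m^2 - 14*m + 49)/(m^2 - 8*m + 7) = (m - 7)/(m - 1)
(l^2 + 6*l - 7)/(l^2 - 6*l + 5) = (l + 7)/(l - 5)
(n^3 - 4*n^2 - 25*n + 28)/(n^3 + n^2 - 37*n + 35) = (n^2 - 3*n - 28)/(n^2 + 2*n - 35)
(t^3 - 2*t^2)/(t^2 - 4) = t^2/(t + 2)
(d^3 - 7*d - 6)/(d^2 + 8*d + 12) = (d^2 - 2*d - 3)/(d + 6)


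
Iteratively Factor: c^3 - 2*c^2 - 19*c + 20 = (c - 5)*(c^2 + 3*c - 4) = (c - 5)*(c - 1)*(c + 4)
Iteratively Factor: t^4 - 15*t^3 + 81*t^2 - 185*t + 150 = (t - 2)*(t^3 - 13*t^2 + 55*t - 75) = (t - 3)*(t - 2)*(t^2 - 10*t + 25) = (t - 5)*(t - 3)*(t - 2)*(t - 5)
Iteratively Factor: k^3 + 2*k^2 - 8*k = (k)*(k^2 + 2*k - 8) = k*(k - 2)*(k + 4)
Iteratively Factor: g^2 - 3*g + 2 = (g - 2)*(g - 1)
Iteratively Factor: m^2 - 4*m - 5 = (m - 5)*(m + 1)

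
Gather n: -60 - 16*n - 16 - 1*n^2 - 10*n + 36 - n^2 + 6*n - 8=-2*n^2 - 20*n - 48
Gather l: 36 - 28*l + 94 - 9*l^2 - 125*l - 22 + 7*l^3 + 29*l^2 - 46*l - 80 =7*l^3 + 20*l^2 - 199*l + 28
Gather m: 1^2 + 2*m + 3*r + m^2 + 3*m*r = m^2 + m*(3*r + 2) + 3*r + 1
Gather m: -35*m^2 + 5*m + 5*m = -35*m^2 + 10*m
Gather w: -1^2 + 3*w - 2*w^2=-2*w^2 + 3*w - 1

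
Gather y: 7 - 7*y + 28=35 - 7*y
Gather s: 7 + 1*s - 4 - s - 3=0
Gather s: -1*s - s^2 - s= -s^2 - 2*s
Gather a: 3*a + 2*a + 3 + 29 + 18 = 5*a + 50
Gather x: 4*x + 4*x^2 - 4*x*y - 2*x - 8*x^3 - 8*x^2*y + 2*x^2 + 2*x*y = -8*x^3 + x^2*(6 - 8*y) + x*(2 - 2*y)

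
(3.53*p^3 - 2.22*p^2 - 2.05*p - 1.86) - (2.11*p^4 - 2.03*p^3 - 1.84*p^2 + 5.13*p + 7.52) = -2.11*p^4 + 5.56*p^3 - 0.38*p^2 - 7.18*p - 9.38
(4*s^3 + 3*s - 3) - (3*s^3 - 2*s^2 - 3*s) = s^3 + 2*s^2 + 6*s - 3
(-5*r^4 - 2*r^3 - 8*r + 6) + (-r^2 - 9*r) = -5*r^4 - 2*r^3 - r^2 - 17*r + 6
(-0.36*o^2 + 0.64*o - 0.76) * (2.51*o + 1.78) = -0.9036*o^3 + 0.9656*o^2 - 0.7684*o - 1.3528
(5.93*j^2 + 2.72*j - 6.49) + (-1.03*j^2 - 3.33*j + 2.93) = 4.9*j^2 - 0.61*j - 3.56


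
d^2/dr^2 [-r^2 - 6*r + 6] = -2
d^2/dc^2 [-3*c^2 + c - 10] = -6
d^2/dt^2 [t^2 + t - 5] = 2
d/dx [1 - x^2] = -2*x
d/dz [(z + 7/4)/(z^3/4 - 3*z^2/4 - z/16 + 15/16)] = 4*(-32*z^3 - 36*z^2 + 168*z + 67)/(16*z^6 - 96*z^5 + 136*z^4 + 144*z^3 - 359*z^2 - 30*z + 225)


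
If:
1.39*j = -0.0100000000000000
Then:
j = -0.01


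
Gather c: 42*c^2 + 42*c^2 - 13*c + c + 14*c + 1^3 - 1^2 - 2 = 84*c^2 + 2*c - 2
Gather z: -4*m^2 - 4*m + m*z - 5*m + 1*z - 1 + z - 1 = -4*m^2 - 9*m + z*(m + 2) - 2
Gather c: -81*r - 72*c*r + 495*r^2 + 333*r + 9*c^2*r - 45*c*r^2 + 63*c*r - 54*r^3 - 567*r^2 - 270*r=9*c^2*r + c*(-45*r^2 - 9*r) - 54*r^3 - 72*r^2 - 18*r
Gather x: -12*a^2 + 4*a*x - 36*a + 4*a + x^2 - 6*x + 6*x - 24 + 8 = -12*a^2 + 4*a*x - 32*a + x^2 - 16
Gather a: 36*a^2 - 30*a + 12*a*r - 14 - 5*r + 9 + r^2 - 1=36*a^2 + a*(12*r - 30) + r^2 - 5*r - 6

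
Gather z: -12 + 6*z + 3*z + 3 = 9*z - 9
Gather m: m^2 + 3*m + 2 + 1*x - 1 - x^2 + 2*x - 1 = m^2 + 3*m - x^2 + 3*x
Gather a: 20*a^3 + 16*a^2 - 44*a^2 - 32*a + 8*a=20*a^3 - 28*a^2 - 24*a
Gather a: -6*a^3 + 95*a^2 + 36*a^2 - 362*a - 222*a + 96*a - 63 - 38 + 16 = -6*a^3 + 131*a^2 - 488*a - 85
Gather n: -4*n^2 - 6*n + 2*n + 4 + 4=-4*n^2 - 4*n + 8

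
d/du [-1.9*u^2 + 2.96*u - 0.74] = 2.96 - 3.8*u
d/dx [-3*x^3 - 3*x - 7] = -9*x^2 - 3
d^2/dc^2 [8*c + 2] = 0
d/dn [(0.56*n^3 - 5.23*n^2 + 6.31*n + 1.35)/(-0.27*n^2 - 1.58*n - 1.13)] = (-0.1512*n^4 - 1.7696*n^3 + 8.0687*n^2 + 12.5488*n - 4.9973)/(0.0729*n^4 + 0.8532*n^3 + 3.1066*n^2 + 3.5708*n + 1.2769)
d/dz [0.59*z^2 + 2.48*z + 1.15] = 1.18*z + 2.48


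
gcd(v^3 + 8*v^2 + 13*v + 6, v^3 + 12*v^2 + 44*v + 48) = v + 6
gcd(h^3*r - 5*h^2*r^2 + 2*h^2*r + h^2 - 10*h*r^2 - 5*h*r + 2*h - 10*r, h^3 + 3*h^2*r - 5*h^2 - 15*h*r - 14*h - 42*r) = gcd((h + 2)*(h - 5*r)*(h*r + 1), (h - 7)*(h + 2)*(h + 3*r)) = h + 2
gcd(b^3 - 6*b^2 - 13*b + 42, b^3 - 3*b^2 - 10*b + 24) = b^2 + b - 6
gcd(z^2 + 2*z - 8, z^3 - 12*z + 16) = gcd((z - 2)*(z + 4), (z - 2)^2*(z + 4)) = z^2 + 2*z - 8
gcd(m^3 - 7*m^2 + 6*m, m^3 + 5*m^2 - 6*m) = m^2 - m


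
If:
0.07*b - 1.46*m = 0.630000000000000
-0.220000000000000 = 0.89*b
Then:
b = -0.25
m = -0.44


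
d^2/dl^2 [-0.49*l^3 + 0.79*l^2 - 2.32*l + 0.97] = 1.58 - 2.94*l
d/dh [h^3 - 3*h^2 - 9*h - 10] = 3*h^2 - 6*h - 9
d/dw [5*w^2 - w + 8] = 10*w - 1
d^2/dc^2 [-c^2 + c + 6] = -2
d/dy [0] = 0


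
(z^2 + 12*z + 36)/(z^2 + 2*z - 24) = (z + 6)/(z - 4)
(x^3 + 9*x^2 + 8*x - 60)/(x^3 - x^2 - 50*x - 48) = (x^2 + 3*x - 10)/(x^2 - 7*x - 8)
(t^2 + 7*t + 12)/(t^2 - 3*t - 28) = (t + 3)/(t - 7)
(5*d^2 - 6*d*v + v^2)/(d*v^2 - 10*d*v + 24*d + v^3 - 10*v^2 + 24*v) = (5*d^2 - 6*d*v + v^2)/(d*v^2 - 10*d*v + 24*d + v^3 - 10*v^2 + 24*v)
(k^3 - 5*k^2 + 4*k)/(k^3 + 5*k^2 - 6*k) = (k - 4)/(k + 6)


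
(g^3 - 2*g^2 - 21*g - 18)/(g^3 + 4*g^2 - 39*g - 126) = (g + 1)/(g + 7)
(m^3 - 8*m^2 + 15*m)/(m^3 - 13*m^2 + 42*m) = (m^2 - 8*m + 15)/(m^2 - 13*m + 42)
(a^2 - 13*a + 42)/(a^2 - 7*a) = (a - 6)/a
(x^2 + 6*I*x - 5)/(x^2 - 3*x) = (x^2 + 6*I*x - 5)/(x*(x - 3))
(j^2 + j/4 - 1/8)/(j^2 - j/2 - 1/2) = (j - 1/4)/(j - 1)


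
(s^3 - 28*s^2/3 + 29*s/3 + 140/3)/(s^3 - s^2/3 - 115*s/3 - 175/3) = (s - 4)/(s + 5)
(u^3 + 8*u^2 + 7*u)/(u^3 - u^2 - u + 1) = u*(u + 7)/(u^2 - 2*u + 1)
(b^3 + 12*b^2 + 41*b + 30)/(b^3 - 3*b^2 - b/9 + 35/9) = 9*(b^2 + 11*b + 30)/(9*b^2 - 36*b + 35)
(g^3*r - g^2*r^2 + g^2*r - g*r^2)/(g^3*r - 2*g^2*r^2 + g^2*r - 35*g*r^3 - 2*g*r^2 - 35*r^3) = g*(-g + r)/(-g^2 + 2*g*r + 35*r^2)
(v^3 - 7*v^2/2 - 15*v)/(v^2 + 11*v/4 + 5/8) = 4*v*(v - 6)/(4*v + 1)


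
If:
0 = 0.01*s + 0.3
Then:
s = -30.00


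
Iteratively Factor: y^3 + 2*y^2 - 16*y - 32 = (y - 4)*(y^2 + 6*y + 8) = (y - 4)*(y + 2)*(y + 4)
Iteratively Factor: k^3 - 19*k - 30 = (k + 2)*(k^2 - 2*k - 15) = (k + 2)*(k + 3)*(k - 5)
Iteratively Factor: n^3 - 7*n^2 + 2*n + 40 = (n - 5)*(n^2 - 2*n - 8) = (n - 5)*(n - 4)*(n + 2)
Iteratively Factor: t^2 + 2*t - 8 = (t + 4)*(t - 2)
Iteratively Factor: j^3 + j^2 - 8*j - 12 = (j - 3)*(j^2 + 4*j + 4) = (j - 3)*(j + 2)*(j + 2)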